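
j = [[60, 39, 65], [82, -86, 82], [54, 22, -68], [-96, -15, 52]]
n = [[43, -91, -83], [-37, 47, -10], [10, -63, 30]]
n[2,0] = 10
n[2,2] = 30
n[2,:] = [10, -63, 30]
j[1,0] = 82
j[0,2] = 65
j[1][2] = 82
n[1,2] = -10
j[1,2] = 82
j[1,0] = 82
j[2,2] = -68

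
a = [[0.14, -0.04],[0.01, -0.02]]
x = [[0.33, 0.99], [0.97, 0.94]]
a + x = [[0.47, 0.95], [0.98, 0.92]]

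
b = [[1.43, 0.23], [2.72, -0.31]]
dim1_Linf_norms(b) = [1.43, 2.72]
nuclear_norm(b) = 3.42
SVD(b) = [[-0.46, -0.89], [-0.89, 0.46]] @ diag([3.0776081906869166, 0.34731516611977287]) @ [[-1.0,0.06], [-0.06,-1.0]]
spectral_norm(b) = 3.08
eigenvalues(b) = [1.74, -0.62]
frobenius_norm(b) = 3.10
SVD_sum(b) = [[1.41, -0.08], [2.73, -0.15]] + [[0.02, 0.31], [-0.01, -0.16]]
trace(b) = 1.12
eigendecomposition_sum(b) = [[1.51, 0.17], [2.01, 0.23]] + [[-0.08, 0.06], [0.71, -0.54]]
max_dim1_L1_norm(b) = 3.03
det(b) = -1.07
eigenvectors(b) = [[0.6,-0.11], [0.80,0.99]]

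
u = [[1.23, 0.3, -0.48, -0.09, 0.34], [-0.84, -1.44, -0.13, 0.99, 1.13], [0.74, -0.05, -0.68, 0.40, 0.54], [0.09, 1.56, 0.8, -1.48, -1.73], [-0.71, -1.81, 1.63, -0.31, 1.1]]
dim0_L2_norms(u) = [1.81, 2.81, 2.0, 1.85, 2.43]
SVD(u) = [[-0.09, -0.37, 0.7, -0.40, -0.45], [0.55, -0.06, -0.36, -0.75, 0.03], [0.07, -0.42, 0.31, -0.04, 0.85], [-0.64, 0.49, 0.05, -0.52, 0.26], [0.52, 0.66, 0.53, 0.08, 0.10]] @ diag([3.982551924133175, 2.6181309768991317, 1.3287117214348687, 0.03984640409804425, 0.002790123005656398]) @ [[-0.24,-0.69,0.06,0.34,0.58], [-0.44,-0.17,0.74,-0.43,-0.21], [0.77,-0.12,0.3,-0.40,0.37], [0.30,0.1,0.55,0.73,-0.25], [-0.25,0.68,0.22,0.07,0.65]]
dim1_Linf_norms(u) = [1.23, 1.44, 0.74, 1.73, 1.81]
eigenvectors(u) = [[(0.06+0j),(-0.56+0j),(0.36+0.05j),0.36-0.05j,(-0.27+0j)], [-0.57+0.00j,(0.01+0j),-0.49+0.07j,(-0.49-0.07j),(0.67+0j)], [(-0.17+0j),-0.31+0.00j,(0.17+0.02j),(0.17-0.02j),0.19+0.00j], [(0.79+0j),(0.32+0j),(0.4+0.04j),0.40-0.04j,(0.02+0j)], [(-0.13+0j),(-0.7+0j),(-0.66+0j),-0.66-0.00j,(0.66+0j)]]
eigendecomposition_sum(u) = [[(-0.03+0j),0.04-0.00j,(0.13-0j),-0.13+0.00j,(-0.09-0j)],[(0.32-0j),(-0.46+0j),-1.39+0.00j,1.32-0.00j,(0.96+0j)],[0.10-0.00j,-0.14+0.00j,-0.42+0.00j,0.40-0.00j,0.29+0.00j],[-0.44+0.00j,(0.63-0j),1.90-0.00j,-1.81+0.00j,(-1.31-0j)],[0.07-0.00j,-0.11+0.00j,(-0.32+0j),0.30-0.00j,0.22+0.00j]] + [[(0.52+0j), (-0.37+0j), 0.25+0.00j, -0.16-0.00j, 0.53+0.00j], [(-0.01+0j), 0.01-0.00j, -0.00+0.00j, 0.00+0.00j, -0.01-0.00j], [(0.3+0j), (-0.21+0j), (0.14+0j), -0.09-0.00j, 0.30+0.00j], [(-0.3+0j), (0.21-0j), -0.14+0.00j, 0.09+0.00j, -0.30-0.00j], [(0.66+0j), (-0.47+0j), (0.32+0j), -0.21-0.00j, 0.67+0.00j]] + [[0.37+0.22j,  (0.31+0.19j),  -0.43-0.14j,  (0.1+0.08j),  -0.05-0.07j], [-0.57-0.14j,  (-0.49-0.13j),  (0.62+0.02j),  -0.17-0.07j,  0.09+0.07j], [0.17+0.10j,  (0.15+0.09j),  (-0.2-0.07j),  (0.05+0.04j),  (-0.02-0.03j)], [0.42+0.22j,  (0.36+0.19j),  (-0.48-0.13j),  (0.12+0.09j),  (-0.06-0.07j)], [-0.72-0.29j,  -0.62-0.26j,  0.81+0.14j,  -0.20-0.12j,  0.11+0.11j]] + [[0.37-0.22j, 0.31-0.19j, (-0.43+0.14j), 0.10-0.08j, -0.05+0.07j],  [-0.57+0.14j, -0.49+0.13j, (0.62-0.02j), -0.17+0.07j, 0.09-0.07j],  [0.17-0.10j, 0.15-0.09j, -0.20+0.07j, 0.05-0.04j, -0.02+0.03j],  [(0.42-0.22j), (0.36-0.19j), (-0.48+0.13j), 0.12-0.09j, (-0.06+0.07j)],  [-0.72+0.29j, (-0.62+0.26j), (0.81-0.14j), (-0.2+0.12j), 0.11-0.11j]] + [[-0j, 0.00-0.00j, -0.01+0.00j, -0.00-0.00j, -0.00+0.00j], [-0.01+0.00j, -0.00+0.00j, (0.01-0j), 0.00+0.00j, -0j], [(-0+0j), (-0+0j), 0.00-0.00j, 0.00+0.00j, 0.00-0.00j], [-0.00+0.00j, (-0+0j), 0.00-0.00j, 0j, -0j], [-0.01+0.00j, (-0+0j), 0.01-0.00j, 0.00+0.00j, -0j]]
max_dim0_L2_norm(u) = 2.81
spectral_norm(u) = 3.98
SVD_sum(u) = [[0.09, 0.25, -0.02, -0.13, -0.21],[-0.52, -1.52, 0.14, 0.76, 1.27],[-0.06, -0.18, 0.02, 0.09, 0.15],[0.61, 1.78, -0.17, -0.89, -1.49],[-0.49, -1.43, 0.13, 0.71, 1.2]] + [[0.43, 0.16, -0.73, 0.42, 0.20], [0.06, 0.02, -0.11, 0.06, 0.03], [0.49, 0.18, -0.82, 0.47, 0.23], [-0.57, -0.22, 0.96, -0.55, -0.27], [-0.76, -0.29, 1.28, -0.74, -0.36]] + [[0.72, -0.12, 0.28, -0.37, 0.35], [-0.37, 0.06, -0.15, 0.19, -0.18], [0.32, -0.05, 0.12, -0.17, 0.15], [0.05, -0.01, 0.02, -0.03, 0.02], [0.54, -0.09, 0.21, -0.28, 0.26]] + [[-0.00,-0.0,-0.01,-0.01,0.0],[-0.01,-0.0,-0.02,-0.02,0.01],[-0.00,-0.00,-0.00,-0.00,0.00],[-0.01,-0.0,-0.01,-0.02,0.01],[0.0,0.00,0.00,0.0,-0.0]] + [[0.0, -0.00, -0.00, -0.00, -0.00], [-0.00, 0.00, 0.0, 0.0, 0.00], [-0.00, 0.00, 0.0, 0.00, 0.0], [-0.00, 0.0, 0.00, 0.0, 0.0], [-0.00, 0.00, 0.0, 0.0, 0.0]]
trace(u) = -1.27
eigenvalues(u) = [(-2.5+0j), (1.43+0j), (-0.11+0.21j), (-0.11-0.21j), (0.01+0j)]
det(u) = -0.00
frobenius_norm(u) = 4.95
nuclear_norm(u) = 7.97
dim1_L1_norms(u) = [2.44, 4.53, 2.41, 5.66, 5.56]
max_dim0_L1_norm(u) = 5.16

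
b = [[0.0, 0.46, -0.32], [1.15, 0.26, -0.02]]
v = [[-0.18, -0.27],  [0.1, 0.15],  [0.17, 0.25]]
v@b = [[-0.31, -0.15, 0.06], [0.17, 0.08, -0.04], [0.29, 0.14, -0.06]]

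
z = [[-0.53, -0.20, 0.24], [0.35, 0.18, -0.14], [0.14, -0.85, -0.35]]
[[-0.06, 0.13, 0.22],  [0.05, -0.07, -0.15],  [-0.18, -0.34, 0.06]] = z@[[0.10, -0.24, -0.25], [0.18, 0.27, -0.20], [0.12, 0.23, 0.21]]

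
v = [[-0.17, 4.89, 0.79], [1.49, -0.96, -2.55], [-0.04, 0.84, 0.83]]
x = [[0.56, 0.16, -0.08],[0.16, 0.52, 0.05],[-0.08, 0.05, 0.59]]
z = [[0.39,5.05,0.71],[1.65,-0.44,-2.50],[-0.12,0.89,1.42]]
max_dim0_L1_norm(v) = 6.69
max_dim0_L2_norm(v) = 5.05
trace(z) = 1.37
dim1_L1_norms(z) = [6.15, 4.59, 2.43]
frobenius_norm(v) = 5.97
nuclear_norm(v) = 8.33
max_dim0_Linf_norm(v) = 4.89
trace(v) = -0.30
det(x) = 0.15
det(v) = -4.82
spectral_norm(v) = 5.33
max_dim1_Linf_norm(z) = 5.05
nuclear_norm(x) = 1.67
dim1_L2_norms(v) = [4.96, 3.11, 1.18]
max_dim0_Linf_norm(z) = 5.05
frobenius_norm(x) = 1.00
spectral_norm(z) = 5.32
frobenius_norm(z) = 6.18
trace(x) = 1.67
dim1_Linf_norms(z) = [5.05, 2.5, 1.42]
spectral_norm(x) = 0.71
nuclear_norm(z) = 8.94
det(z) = -8.69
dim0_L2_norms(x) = [0.59, 0.55, 0.6]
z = v + x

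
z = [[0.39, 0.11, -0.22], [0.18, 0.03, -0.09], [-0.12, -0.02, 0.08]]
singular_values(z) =[0.52, 0.02, 0.01]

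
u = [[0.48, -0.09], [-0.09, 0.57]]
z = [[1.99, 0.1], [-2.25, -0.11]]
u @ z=[[1.16, 0.06], [-1.46, -0.07]]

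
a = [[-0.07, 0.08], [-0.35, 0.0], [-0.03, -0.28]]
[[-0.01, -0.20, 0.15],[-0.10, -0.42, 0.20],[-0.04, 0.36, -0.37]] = a @ [[0.3, 1.2, -0.56], [0.11, -1.40, 1.39]]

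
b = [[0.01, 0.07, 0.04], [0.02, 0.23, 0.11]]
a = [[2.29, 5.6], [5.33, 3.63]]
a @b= [[0.13, 1.45, 0.71], [0.13, 1.21, 0.61]]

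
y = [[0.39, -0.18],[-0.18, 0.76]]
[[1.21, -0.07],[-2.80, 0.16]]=y @ [[1.58, -0.09],[-3.31, 0.19]]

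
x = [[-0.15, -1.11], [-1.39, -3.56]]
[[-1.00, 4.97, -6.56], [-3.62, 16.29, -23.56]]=x @ [[0.45, -0.4, 2.79], [0.84, -4.42, 5.53]]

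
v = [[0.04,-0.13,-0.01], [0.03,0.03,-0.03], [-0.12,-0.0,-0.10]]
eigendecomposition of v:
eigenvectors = [[(-0.18+0j), (-0.72+0j), (-0.72-0j)], [-0.15+0.00j, -0.00+0.45j, -0.00-0.45j], [(-0.97+0j), (0.46-0.25j), 0.46+0.25j]]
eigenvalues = [(-0.12+0j), (0.05+0.08j), (0.05-0.08j)]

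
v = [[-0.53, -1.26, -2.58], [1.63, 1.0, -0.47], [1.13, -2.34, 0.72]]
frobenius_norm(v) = 4.44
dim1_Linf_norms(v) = [2.58, 1.63, 2.34]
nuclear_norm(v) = 7.55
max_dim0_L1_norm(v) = 4.6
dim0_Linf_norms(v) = [1.63, 2.34, 2.58]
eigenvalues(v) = [(-0.58+2.47j), (-0.58-2.47j), (2.35+0j)]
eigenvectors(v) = [[(-0.74+0j),(-0.74-0j),(-0.34+0j)],[0.15+0.38j,(0.15-0.38j),(-0.64+0j)],[(-0.09+0.52j),-0.09-0.52j,0.69+0.00j]]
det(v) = 15.11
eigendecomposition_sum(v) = [[-0.35+1.12j, (-0.95-0.58j), -1.06+0.01j], [0.64-0.04j, (-0.11+0.6j), 0.21+0.54j], [(0.75+0.38j), -0.52+0.60j, (-0.12+0.75j)]] + [[(-0.35-1.12j), (-0.95+0.58j), -1.06-0.01j],[(0.64+0.04j), -0.11-0.60j, (0.21-0.54j)],[0.75-0.38j, (-0.52-0.6j), -0.12-0.75j]] + [[0.18-0.00j, 0.64+0.00j, -0.46-0.00j], [0.34-0.00j, (1.22+0j), -0.89-0.00j], [-0.37+0.00j, -1.31-0.00j, 0.95+0.00j]]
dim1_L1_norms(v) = [4.37, 3.1, 4.19]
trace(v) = 1.19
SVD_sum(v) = [[-0.38,-2.01,-1.75], [0.09,0.5,0.43], [-0.16,-0.83,-0.73]] + [[-0.42, 0.70, -0.71], [-0.12, 0.20, -0.21], [0.95, -1.57, 1.59]] + [[0.27, 0.05, -0.11], [1.66, 0.30, -0.7], [0.34, 0.06, -0.14]]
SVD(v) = [[0.9, 0.41, 0.16], [-0.22, 0.12, 0.97], [0.37, -0.91, 0.2]] @ diag([2.992498035546394, 2.675813263216318, 1.8864195948003217]) @ [[-0.14, -0.75, -0.65], [-0.39, 0.65, -0.66], [0.91, 0.16, -0.38]]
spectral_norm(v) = 2.99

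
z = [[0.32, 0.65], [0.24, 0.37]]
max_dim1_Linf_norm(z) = 0.65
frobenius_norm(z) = 0.85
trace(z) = 0.69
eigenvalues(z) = [-0.05, 0.74]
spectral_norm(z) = 0.85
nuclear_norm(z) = 0.89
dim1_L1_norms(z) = [0.97, 0.61]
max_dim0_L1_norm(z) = 1.02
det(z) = -0.04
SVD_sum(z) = [[0.34, 0.64], [0.21, 0.39]] + [[-0.02, 0.01], [0.03, -0.02]]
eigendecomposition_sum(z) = [[-0.03, 0.04], [0.02, -0.02]] + [[0.35, 0.61], [0.22, 0.39]]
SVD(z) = [[-0.85, -0.52], [-0.52, 0.85]] @ diag([0.8470120476777532, 0.04439134024490871]) @ [[-0.47, -0.88], [0.88, -0.47]]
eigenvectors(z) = [[-0.87, -0.84], [0.50, -0.54]]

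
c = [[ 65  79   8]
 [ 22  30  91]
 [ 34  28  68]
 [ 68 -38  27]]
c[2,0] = 34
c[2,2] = 68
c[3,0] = 68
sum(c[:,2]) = 194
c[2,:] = [34, 28, 68]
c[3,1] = -38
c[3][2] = 27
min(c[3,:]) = -38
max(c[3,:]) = 68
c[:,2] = [8, 91, 68, 27]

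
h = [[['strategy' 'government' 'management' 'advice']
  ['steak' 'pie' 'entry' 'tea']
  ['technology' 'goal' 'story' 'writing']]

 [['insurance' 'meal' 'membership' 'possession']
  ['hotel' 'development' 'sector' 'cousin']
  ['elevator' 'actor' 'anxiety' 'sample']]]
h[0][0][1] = 'government'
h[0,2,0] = 'technology'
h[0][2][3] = 'writing'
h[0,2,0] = 'technology'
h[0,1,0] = 'steak'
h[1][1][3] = 'cousin'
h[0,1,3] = 'tea'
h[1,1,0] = 'hotel'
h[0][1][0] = 'steak'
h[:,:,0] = [['strategy', 'steak', 'technology'], ['insurance', 'hotel', 'elevator']]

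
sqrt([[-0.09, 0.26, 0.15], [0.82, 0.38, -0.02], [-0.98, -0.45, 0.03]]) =[[0.11+0.37j, 0.18-0.38j, 0.09-0.27j], [(0.82-0.51j), (0.74+0.51j), (0.11+0.37j)], [(-0.99+0.6j), -0.77-0.61j, (-0.03-0.44j)]]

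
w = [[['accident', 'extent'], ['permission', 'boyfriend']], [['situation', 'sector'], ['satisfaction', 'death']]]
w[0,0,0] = 'accident'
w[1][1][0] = 'satisfaction'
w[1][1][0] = 'satisfaction'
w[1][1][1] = 'death'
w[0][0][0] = 'accident'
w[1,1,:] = ['satisfaction', 'death']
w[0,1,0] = 'permission'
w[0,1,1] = 'boyfriend'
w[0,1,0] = 'permission'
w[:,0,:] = [['accident', 'extent'], ['situation', 'sector']]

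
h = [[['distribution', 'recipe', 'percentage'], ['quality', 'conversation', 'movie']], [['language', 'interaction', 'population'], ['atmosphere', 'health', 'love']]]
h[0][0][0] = 'distribution'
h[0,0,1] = 'recipe'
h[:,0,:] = [['distribution', 'recipe', 'percentage'], ['language', 'interaction', 'population']]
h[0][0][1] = 'recipe'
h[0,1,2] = 'movie'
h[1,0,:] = ['language', 'interaction', 'population']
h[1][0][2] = 'population'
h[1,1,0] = 'atmosphere'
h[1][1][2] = 'love'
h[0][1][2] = 'movie'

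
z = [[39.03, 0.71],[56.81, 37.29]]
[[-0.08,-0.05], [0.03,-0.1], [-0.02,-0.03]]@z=[[-5.96, -1.92], [-4.51, -3.71], [-2.48, -1.13]]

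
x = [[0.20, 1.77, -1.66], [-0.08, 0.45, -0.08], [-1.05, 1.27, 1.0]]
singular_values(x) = [2.48, 1.92, 0.05]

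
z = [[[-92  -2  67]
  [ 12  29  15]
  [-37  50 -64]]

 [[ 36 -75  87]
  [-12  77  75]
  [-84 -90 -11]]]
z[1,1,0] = -12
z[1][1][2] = 75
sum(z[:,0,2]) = 154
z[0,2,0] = -37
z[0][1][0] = 12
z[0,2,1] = 50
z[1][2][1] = -90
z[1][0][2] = 87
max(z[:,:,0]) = 36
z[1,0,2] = 87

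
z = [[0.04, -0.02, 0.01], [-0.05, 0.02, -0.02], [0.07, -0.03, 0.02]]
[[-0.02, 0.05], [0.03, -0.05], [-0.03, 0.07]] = z@[[1.29,-0.37], [2.46,-2.71], [-2.14,0.78]]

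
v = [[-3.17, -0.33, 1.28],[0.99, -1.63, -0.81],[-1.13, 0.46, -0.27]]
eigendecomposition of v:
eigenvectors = [[-0.66+0.00j, -0.66-0.00j, 0.55+0.00j], [(0.46+0.19j), (0.46-0.19j), (-0.23+0j)], [-0.52-0.20j, -0.52+0.20j, (0.8+0j)]]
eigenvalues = [(-1.95+0.49j), (-1.95-0.49j), (-1.18+0j)]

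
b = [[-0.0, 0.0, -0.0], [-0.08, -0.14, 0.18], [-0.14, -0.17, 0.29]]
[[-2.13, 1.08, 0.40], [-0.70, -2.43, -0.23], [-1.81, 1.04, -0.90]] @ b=[[-0.14,-0.22,0.31], [0.23,0.38,-0.50], [0.04,0.01,-0.07]]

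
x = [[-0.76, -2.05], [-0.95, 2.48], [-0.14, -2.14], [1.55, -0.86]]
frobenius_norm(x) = 4.42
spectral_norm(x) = 3.99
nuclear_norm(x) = 5.90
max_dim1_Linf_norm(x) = 2.48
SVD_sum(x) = [[0.29, -1.89], [-0.39, 2.57], [0.31, -2.07], [0.16, -1.07]] + [[-1.05, -0.16], [-0.56, -0.09], [-0.45, -0.07], [1.39, 0.21]]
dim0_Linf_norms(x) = [1.55, 2.48]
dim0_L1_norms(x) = [3.4, 7.53]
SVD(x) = [[0.48,  0.56], [-0.65,  0.30], [0.52,  0.24], [0.27,  -0.74]] @ diag([3.993805464827041, 1.9036328188801708]) @ [[0.15, -0.99], [-0.99, -0.15]]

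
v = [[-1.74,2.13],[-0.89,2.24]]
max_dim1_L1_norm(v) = 3.87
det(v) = -2.00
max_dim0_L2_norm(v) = 3.09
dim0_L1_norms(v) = [2.63, 4.37]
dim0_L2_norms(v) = [1.95, 3.09]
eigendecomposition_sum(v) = [[-1.42, 0.88], [-0.37, 0.23]] + [[-0.32, 1.25], [-0.52, 2.01]]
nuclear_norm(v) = 4.17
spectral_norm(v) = 3.61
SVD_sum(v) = [[-1.43, 2.32], [-1.25, 2.02]] + [[-0.31, -0.19], [0.36, 0.22]]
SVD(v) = [[-0.75, -0.66], [-0.66, 0.75]] @ diag([3.614901875072569, 0.5537909656150244]) @ [[0.52, -0.85],[0.85, 0.52]]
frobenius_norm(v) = 3.66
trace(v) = 0.50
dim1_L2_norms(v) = [2.75, 2.41]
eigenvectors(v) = [[-0.97, -0.53], [-0.25, -0.85]]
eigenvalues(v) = [-1.19, 1.69]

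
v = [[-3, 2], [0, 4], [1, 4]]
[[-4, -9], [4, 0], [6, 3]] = v @ [[2, 3], [1, 0]]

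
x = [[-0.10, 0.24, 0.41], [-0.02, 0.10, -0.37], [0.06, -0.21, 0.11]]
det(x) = 0.001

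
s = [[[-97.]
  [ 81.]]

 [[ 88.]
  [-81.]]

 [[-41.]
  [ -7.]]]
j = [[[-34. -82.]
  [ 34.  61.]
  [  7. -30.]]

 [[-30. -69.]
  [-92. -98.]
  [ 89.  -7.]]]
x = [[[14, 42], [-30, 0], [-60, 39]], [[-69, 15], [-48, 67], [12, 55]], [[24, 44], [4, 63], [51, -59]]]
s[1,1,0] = -81.0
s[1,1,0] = -81.0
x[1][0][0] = -69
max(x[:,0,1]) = 44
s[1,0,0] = 88.0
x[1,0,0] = -69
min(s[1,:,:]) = -81.0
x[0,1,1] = 0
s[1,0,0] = 88.0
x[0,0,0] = 14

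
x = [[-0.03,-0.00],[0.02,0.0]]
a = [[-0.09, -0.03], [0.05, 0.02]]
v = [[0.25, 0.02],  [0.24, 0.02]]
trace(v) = 0.27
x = a @ v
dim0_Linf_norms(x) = [0.03, 0.0]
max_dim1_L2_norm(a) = 0.09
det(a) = -0.00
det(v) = 0.00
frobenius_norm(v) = 0.35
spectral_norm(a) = 0.11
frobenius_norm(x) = 0.04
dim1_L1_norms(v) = [0.27, 0.26]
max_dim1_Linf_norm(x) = 0.03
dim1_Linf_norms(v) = [0.25, 0.24]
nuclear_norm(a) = 0.11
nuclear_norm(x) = 0.04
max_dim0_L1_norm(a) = 0.14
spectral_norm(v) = 0.35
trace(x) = -0.03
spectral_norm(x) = 0.04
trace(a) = -0.07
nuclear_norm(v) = 0.35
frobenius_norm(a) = 0.11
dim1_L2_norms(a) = [0.09, 0.05]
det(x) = 0.00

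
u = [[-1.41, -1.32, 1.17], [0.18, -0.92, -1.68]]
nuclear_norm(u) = 4.15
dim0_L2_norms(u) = [1.42, 1.61, 2.05]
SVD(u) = [[-0.89, 0.46], [0.46, 0.89]] @ diag([2.371611458850077, 1.7821501306710972]) @ [[0.56, 0.31, -0.77], [-0.28, -0.8, -0.53]]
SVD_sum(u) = [[-1.18, -0.66, 1.61],[0.62, 0.34, -0.84]] + [[-0.23, -0.66, -0.44], [-0.44, -1.26, -0.84]]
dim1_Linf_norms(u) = [1.41, 1.68]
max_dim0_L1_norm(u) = 2.85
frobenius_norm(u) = 2.97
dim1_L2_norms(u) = [2.26, 1.92]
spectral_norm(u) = 2.37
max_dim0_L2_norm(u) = 2.05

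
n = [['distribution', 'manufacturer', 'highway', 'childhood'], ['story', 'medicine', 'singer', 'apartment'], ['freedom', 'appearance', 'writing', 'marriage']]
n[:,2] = ['highway', 'singer', 'writing']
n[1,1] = 'medicine'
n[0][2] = 'highway'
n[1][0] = 'story'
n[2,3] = 'marriage'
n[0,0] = 'distribution'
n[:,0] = ['distribution', 'story', 'freedom']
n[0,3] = 'childhood'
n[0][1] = 'manufacturer'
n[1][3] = 'apartment'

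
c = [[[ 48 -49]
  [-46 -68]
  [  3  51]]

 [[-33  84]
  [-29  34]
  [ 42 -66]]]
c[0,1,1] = -68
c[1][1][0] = -29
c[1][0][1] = 84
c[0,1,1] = -68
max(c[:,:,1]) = 84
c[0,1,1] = -68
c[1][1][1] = 34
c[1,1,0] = -29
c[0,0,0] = 48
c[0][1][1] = -68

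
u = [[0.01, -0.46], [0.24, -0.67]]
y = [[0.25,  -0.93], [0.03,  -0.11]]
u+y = [[0.26, -1.39], [0.27, -0.78]]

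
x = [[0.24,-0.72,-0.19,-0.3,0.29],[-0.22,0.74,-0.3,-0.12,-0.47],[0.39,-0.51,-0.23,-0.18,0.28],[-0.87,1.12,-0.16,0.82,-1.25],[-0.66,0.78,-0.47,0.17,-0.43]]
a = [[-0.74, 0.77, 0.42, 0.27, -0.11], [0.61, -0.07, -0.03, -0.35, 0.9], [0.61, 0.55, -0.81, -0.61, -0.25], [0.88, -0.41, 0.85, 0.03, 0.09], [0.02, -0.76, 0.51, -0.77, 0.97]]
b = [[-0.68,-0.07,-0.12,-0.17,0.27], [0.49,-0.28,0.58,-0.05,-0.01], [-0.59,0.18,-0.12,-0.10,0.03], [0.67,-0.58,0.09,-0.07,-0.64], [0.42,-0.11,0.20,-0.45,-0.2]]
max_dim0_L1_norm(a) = 2.86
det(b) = -0.03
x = b @ a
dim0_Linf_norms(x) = [0.87, 1.12, 0.47, 0.82, 1.25]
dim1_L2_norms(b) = [0.76, 0.81, 0.64, 1.1, 0.69]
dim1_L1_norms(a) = [2.31, 1.96, 2.83, 2.26, 3.03]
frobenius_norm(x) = 2.83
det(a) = -1.25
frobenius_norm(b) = 1.82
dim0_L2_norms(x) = [1.2, 1.79, 0.65, 0.92, 1.46]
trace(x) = 1.14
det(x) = 0.05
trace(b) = -1.35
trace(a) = -0.62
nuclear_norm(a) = 5.91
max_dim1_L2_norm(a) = 1.54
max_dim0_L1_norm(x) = 3.87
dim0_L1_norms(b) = [2.85, 1.22, 1.11, 0.84, 1.15]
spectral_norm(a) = 2.04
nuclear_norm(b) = 3.27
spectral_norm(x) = 2.68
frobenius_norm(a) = 2.92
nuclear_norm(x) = 4.33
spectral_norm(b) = 1.59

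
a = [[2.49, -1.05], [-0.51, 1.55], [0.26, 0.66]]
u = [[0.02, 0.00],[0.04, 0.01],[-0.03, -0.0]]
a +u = [[2.51, -1.05], [-0.47, 1.56], [0.23, 0.66]]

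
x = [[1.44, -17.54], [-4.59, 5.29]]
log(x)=[[2.06+1.90j, -0.74+3.00j], [(-0.19+0.79j), 2.23+1.24j]]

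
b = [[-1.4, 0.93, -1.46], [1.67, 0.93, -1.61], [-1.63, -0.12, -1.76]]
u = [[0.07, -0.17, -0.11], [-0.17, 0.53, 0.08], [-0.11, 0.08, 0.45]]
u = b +[[1.47, -1.10, 1.35], [-1.84, -0.40, 1.69], [1.52, 0.20, 2.21]]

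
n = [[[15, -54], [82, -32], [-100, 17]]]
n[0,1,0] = 82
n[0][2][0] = -100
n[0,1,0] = 82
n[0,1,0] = 82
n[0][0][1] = -54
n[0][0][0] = 15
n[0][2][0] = -100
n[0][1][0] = 82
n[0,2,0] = -100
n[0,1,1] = -32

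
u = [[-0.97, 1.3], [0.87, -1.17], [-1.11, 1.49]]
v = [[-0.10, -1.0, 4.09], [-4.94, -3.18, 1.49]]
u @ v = [[-6.33,-3.16,-2.03], [5.69,2.85,1.82], [-7.25,-3.63,-2.32]]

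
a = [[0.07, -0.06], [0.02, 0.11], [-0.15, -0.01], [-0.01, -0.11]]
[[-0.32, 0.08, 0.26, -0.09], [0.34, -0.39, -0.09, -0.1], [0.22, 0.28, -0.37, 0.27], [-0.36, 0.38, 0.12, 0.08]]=a @ [[-1.72, -1.62, 2.54, -1.76], [3.40, -3.27, -1.29, -0.55]]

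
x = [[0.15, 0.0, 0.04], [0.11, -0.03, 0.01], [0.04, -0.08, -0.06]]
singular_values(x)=[0.19, 0.1, 0.0]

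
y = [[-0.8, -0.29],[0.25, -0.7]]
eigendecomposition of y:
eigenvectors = [[(0.73+0j), 0.73-0.00j],[(-0.13-0.67j), -0.13+0.67j]]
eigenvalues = [(-0.75+0.26j), (-0.75-0.26j)]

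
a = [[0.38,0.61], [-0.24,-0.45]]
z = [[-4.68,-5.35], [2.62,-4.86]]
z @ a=[[-0.49,  -0.45], [2.16,  3.79]]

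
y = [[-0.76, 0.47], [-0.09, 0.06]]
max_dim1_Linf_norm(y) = 0.76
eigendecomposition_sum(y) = [[-0.76, 0.47], [-0.09, 0.05]] + [[-0.0, 0.00], [-0.0, 0.01]]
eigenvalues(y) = [-0.7, 0.0]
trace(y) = -0.70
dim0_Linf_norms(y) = [0.76, 0.47]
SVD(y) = [[-0.99,-0.12],[-0.12,0.99]] @ diag([0.9001036377280994, 0.003666244487500741]) @ [[0.85, -0.53], [0.53, 0.85]]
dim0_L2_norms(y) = [0.77, 0.47]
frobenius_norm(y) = 0.90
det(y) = -0.00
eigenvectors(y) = [[-0.99, -0.52], [-0.12, -0.85]]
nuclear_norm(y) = 0.90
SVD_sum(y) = [[-0.76, 0.47], [-0.09, 0.06]] + [[-0.00, -0.0], [0.0, 0.00]]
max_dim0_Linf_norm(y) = 0.76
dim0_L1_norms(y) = [0.85, 0.53]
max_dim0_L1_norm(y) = 0.85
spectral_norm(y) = 0.90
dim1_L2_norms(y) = [0.89, 0.11]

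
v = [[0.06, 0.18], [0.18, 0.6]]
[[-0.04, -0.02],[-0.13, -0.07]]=v@[[0.22, -0.17], [-0.28, -0.07]]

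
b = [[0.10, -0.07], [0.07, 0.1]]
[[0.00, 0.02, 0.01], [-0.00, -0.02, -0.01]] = b @ [[0.01, 0.04, 0.03], [-0.04, -0.21, -0.15]]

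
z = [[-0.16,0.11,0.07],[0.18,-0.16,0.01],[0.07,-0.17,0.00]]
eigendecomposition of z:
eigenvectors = [[(0.62+0j), (-0.2+0.4j), (-0.2-0.4j)],[-0.64+0.00j, (-0.07+0.47j), (-0.07-0.47j)],[(-0.46+0j), (-0.76+0j), (-0.76-0j)]]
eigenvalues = [(-0.33+0j), 0.07j, -0.07j]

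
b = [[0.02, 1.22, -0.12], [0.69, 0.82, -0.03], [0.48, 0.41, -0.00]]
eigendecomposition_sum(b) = [[0.41,0.85,-0.05], [0.49,1.01,-0.06], [0.29,0.59,-0.04]] + [[-0.39, 0.37, -0.07], [0.20, -0.19, 0.03], [0.19, -0.18, 0.03]] + [[-0.0,0.00,-0.00], [0.0,-0.00,0.00], [0.0,-0.00,0.01]]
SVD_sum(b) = [[0.43, 1.06, -0.07], [0.38, 0.94, -0.06], [0.21, 0.52, -0.04]] + [[-0.41,  0.16,  -0.05], [0.31,  -0.12,  0.04], [0.27,  -0.11,  0.03]] + [[-0.0, 0.00, 0.00], [0.0, -0.00, -0.00], [-0.0, 0.00, 0.00]]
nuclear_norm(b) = 2.26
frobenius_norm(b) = 1.75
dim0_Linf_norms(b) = [0.69, 1.22, 0.12]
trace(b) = 0.84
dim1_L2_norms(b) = [1.23, 1.07, 0.63]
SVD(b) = [[-0.7, 0.7, 0.11],[-0.62, -0.53, -0.57],[-0.34, -0.47, 0.81]] @ diag([1.6305082752009747, 0.6265198637016288, 0.003952832963221724]) @ [[-0.37, -0.93, 0.06], [-0.92, 0.37, -0.11], [-0.08, 0.1, 0.99]]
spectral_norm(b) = 1.63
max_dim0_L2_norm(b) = 1.53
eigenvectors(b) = [[-0.59, -0.82, -0.07], [-0.7, 0.42, 0.10], [-0.41, 0.40, 0.99]]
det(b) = -0.00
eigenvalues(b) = [1.38, -0.55, 0.01]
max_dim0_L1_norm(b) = 2.45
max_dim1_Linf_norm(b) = 1.22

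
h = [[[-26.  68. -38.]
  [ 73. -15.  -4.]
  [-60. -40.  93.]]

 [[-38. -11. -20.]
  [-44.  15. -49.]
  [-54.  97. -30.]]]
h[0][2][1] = -40.0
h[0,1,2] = -4.0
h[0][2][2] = 93.0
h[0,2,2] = 93.0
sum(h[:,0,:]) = -65.0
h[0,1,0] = 73.0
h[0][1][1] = -15.0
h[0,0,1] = 68.0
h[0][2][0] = -60.0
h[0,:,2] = [-38.0, -4.0, 93.0]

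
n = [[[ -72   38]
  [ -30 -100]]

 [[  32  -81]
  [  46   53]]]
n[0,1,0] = -30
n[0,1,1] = -100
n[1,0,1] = -81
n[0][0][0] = -72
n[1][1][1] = 53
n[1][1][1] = 53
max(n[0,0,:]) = 38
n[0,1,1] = -100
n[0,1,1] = -100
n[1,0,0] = 32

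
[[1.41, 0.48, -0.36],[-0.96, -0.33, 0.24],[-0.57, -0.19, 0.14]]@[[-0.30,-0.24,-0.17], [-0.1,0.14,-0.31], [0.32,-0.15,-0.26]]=[[-0.59, -0.22, -0.29], [0.4, 0.15, 0.2], [0.23, 0.09, 0.12]]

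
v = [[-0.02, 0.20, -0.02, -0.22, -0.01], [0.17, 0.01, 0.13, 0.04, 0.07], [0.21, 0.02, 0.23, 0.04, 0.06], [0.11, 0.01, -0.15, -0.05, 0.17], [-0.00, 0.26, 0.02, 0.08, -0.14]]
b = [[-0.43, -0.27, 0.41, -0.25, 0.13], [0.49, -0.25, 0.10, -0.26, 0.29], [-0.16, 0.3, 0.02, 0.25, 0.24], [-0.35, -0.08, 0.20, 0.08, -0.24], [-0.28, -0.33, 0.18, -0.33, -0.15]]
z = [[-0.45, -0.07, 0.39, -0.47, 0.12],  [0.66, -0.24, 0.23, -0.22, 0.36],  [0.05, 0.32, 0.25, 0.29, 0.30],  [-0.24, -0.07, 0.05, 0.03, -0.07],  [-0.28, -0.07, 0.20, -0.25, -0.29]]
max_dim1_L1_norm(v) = 0.56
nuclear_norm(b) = 2.38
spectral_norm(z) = 0.98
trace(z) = -0.70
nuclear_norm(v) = 1.23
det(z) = -0.01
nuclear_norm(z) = 2.70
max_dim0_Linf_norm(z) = 0.66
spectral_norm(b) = 0.96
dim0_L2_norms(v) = [0.29, 0.33, 0.31, 0.25, 0.24]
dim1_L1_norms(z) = [1.5, 1.71, 1.21, 0.46, 1.09]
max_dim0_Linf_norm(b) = 0.49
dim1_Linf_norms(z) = [0.47, 0.66, 0.32, 0.24, 0.29]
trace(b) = -0.73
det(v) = 0.00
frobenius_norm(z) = 1.41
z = b + v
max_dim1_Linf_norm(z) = 0.66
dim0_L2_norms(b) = [0.81, 0.58, 0.5, 0.55, 0.49]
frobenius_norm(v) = 0.64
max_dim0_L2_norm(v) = 0.33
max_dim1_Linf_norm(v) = 0.26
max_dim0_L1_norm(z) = 1.68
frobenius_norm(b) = 1.34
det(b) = -0.00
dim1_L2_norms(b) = [0.71, 0.68, 0.49, 0.48, 0.59]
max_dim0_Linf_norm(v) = 0.26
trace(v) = 0.03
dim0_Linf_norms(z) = [0.66, 0.32, 0.39, 0.47, 0.36]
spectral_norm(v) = 0.40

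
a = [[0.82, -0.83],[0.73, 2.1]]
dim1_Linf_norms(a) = [0.83, 2.1]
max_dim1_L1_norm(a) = 2.83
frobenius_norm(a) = 2.51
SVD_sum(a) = [[-0.13, -0.63], [0.45, 2.16]] + [[0.95, -0.20],[0.28, -0.06]]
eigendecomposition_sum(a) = [[0.41+1.28j, (-0.42+1.37j)], [(0.37-1.2j), (1.05-0.83j)]] + [[0.41-1.28j,(-0.41-1.37j)], [(0.36+1.2j),1.05+0.83j]]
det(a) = 2.33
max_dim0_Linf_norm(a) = 2.1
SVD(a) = [[-0.28, 0.96],[0.96, 0.28]] @ diag([2.297244689552847, 1.0133443818965233]) @ [[0.2, 0.98], [0.98, -0.20]]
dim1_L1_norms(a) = [1.65, 2.83]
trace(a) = 2.92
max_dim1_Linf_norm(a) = 2.1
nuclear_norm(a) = 3.31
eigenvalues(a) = [(1.46+0.44j), (1.46-0.44j)]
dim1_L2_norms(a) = [1.17, 2.22]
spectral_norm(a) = 2.30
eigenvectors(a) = [[0.73+0.00j,0.73-0.00j], [-0.56-0.39j,(-0.56+0.39j)]]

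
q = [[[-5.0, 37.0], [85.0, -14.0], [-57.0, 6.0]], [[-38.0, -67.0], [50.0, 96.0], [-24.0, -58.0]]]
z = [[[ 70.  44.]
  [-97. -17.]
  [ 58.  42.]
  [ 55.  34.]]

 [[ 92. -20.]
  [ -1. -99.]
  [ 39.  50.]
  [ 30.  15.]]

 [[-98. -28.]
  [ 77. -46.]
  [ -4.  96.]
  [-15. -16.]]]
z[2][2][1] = 96.0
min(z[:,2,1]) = 42.0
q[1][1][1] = 96.0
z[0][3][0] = 55.0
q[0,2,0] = -57.0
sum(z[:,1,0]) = -21.0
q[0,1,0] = 85.0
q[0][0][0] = -5.0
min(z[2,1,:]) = -46.0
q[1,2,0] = -24.0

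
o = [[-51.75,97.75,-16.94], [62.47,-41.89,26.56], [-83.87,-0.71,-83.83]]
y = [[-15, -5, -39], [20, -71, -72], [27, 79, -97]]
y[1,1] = -71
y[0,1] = -5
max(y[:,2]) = -39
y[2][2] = -97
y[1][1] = -71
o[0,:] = [-51.75, 97.75, -16.94]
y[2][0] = 27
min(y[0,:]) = -39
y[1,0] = 20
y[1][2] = -72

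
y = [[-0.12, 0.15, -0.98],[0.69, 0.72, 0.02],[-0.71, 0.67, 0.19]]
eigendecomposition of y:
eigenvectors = [[(0.73+0j), (0.17+0.45j), 0.17-0.45j],[-0.30+0.00j, (0.68+0j), (0.68-0j)],[0.61+0.00j, (0.14-0.54j), 0.14+0.54j]]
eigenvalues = [(-1+0j), (0.89+0.44j), (0.89-0.44j)]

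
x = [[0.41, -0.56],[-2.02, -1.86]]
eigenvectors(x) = [[0.80, 0.2],[-0.6, 0.98]]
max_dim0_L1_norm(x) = 2.43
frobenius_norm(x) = 2.83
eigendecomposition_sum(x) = [[0.72, -0.15], [-0.54, 0.11]] + [[-0.31, -0.41], [-1.48, -1.97]]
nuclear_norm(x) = 3.44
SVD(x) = [[0.03, 1.0],[1.0, -0.03]] @ diag([2.7470795455017076, 0.6893866626836718]) @ [[-0.73, -0.68], [0.68, -0.73]]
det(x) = -1.89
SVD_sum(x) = [[-0.06, -0.06], [-2.01, -1.88]] + [[0.47, -0.50], [-0.01, 0.02]]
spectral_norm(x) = 2.75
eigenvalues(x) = [0.83, -2.28]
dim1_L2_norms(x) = [0.69, 2.75]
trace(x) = -1.45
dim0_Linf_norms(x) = [2.02, 1.86]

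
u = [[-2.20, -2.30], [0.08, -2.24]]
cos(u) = [[-0.64,-1.89], [0.07,-0.68]]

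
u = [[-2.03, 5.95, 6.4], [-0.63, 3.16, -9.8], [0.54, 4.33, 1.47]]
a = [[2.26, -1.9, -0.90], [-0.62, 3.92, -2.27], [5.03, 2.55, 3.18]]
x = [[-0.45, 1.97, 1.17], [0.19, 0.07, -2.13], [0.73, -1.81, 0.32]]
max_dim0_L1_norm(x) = 3.85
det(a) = 78.37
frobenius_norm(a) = 8.51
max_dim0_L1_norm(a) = 8.37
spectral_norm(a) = 6.51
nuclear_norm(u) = 21.47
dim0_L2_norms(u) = [2.19, 8.01, 11.8]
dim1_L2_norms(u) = [8.97, 10.32, 4.6]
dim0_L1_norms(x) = [1.37, 3.85, 3.62]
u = a @ x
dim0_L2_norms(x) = [0.88, 2.68, 2.45]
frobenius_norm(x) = 3.73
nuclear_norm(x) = 5.50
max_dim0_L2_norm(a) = 5.55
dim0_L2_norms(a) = [5.55, 5.05, 4.01]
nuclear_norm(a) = 13.86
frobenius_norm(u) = 14.43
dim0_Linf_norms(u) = [2.03, 5.95, 9.8]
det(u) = -149.93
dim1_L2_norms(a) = [3.09, 4.57, 6.47]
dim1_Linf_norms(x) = [1.97, 2.13, 1.81]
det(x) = -1.92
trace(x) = -0.06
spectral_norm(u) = 11.92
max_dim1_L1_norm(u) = 14.38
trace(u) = 2.60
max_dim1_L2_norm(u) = 10.32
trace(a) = 9.36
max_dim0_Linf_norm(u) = 9.8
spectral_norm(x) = 2.98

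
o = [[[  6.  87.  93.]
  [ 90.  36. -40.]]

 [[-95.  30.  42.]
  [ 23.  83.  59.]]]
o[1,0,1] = 30.0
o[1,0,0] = -95.0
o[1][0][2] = 42.0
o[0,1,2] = -40.0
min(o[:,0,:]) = -95.0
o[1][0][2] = 42.0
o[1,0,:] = [-95.0, 30.0, 42.0]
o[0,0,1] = 87.0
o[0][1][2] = -40.0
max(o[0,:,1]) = 87.0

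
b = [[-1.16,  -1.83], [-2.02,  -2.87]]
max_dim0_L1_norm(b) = 4.7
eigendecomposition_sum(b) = [[0.06,-0.04], [-0.04,0.03]] + [[-1.22, -1.79],[-1.98, -2.90]]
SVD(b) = [[-0.53, -0.85],[-0.85, 0.53]] @ diag([4.123573891770071, 0.08909746972965991]) @ [[0.56, 0.83], [-0.83, 0.56]]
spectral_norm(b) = 4.12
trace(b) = -4.03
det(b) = -0.37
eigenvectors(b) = [[0.83, 0.53], [-0.56, 0.85]]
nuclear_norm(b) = 4.21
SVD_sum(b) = [[-1.22, -1.79], [-1.98, -2.90]] + [[0.06, -0.04], [-0.04, 0.03]]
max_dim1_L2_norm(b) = 3.51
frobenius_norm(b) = 4.12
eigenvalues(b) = [0.09, -4.12]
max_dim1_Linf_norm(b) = 2.87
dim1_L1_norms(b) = [2.99, 4.89]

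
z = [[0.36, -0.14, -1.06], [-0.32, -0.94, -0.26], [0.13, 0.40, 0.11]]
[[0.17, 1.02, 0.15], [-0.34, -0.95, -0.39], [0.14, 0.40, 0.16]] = z @ [[0.96, 0.97, 1.08], [-0.01, 0.89, -0.02], [0.17, -0.75, 0.23]]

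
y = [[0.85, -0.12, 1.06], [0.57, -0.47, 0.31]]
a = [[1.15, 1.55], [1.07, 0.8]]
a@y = [[1.86, -0.87, 1.70],[1.37, -0.50, 1.38]]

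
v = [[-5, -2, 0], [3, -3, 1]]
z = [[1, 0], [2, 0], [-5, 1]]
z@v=[[-5, -2, 0], [-10, -4, 0], [28, 7, 1]]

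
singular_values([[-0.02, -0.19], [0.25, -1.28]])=[1.32, 0.06]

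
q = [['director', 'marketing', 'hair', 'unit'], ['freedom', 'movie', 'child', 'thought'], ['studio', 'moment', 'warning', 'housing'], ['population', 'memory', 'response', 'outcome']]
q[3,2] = 'response'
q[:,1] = ['marketing', 'movie', 'moment', 'memory']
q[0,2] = 'hair'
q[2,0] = 'studio'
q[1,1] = 'movie'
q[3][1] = 'memory'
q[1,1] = 'movie'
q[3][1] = 'memory'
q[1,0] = 'freedom'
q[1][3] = 'thought'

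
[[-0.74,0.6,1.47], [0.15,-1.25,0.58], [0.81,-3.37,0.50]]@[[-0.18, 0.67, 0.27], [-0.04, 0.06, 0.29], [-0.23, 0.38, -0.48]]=[[-0.23, 0.10, -0.73], [-0.11, 0.25, -0.60], [-0.13, 0.53, -1.0]]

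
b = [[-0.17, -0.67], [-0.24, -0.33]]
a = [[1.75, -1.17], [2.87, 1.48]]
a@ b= [[-0.02, -0.79],  [-0.84, -2.41]]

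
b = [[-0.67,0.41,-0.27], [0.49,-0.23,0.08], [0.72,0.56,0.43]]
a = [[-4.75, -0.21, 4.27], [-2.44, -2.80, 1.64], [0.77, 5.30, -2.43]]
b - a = [[4.08, 0.62, -4.54], [2.93, 2.57, -1.56], [-0.05, -4.74, 2.86]]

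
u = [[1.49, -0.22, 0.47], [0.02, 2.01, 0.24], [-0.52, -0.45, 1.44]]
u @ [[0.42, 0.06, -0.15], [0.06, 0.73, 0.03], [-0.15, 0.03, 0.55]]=[[0.54, -0.06, 0.03], [0.09, 1.48, 0.19], [-0.46, -0.32, 0.86]]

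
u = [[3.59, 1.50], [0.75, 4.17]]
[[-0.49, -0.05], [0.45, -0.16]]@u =[[-1.80, -0.94], [1.5, 0.01]]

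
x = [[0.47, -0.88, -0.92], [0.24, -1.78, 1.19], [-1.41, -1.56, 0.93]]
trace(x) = -0.38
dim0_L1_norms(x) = [2.12, 4.22, 3.04]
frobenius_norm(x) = 3.43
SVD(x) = [[0.04, -0.83, 0.56], [0.68, -0.39, -0.63], [0.74, 0.41, 0.54]] @ diag([2.9217138593074075, 1.478919883295621, 1.0231246762364214]) @ [[-0.29, -0.82, 0.5],[-0.71, 0.53, 0.46],[-0.64, -0.22, -0.74]]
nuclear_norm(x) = 5.42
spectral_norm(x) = 2.92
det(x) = 4.42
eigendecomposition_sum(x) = [[(0.9-0j), 0.13+0.00j, -0.81-0.00j], [(-0.28+0j), -0.04-0.00j, (0.25+0j)], [-1.01+0.00j, (-0.15-0j), 0.90+0.00j]] + [[(-0.22+0.32j), (-0.51-0.55j), -0.06+0.44j], [(0.26+0.41j), (-0.87+0.3j), 0.47+0.28j], [-0.20+0.43j, -0.71-0.56j, (0.01+0.54j)]] + [[(-0.22-0.32j), -0.51+0.55j, (-0.06-0.44j)],  [(0.26-0.41j), (-0.87-0.3j), (0.47-0.28j)],  [(-0.2-0.43j), (-0.71+0.56j), (0.01-0.54j)]]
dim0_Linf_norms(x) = [1.41, 1.78, 1.19]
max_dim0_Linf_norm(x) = 1.78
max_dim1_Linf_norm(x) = 1.78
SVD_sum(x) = [[-0.04, -0.10, 0.06], [-0.58, -1.61, 0.98], [-0.63, -1.76, 1.07]] + [[0.87, -0.65, -0.56], [0.41, -0.31, -0.26], [-0.43, 0.32, 0.27]] + [[-0.37, -0.13, -0.42], [0.41, 0.14, 0.47], [-0.35, -0.12, -0.41]]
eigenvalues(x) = [(1.77+0j), (-1.07+1.16j), (-1.07-1.16j)]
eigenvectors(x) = [[-0.65+0.00j, (-0.2-0.46j), -0.20+0.46j], [0.20+0.00j, -0.62+0.00j, -0.62-0.00j], [0.73+0.00j, (-0.33-0.51j), (-0.33+0.51j)]]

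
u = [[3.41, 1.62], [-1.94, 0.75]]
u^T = [[3.41, -1.94], [1.62, 0.75]]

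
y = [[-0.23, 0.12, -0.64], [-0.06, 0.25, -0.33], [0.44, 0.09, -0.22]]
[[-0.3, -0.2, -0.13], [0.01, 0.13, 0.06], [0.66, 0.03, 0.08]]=y @ [[1.42,0.07,0.19], [0.44,1.23,0.59], [0.04,0.52,0.24]]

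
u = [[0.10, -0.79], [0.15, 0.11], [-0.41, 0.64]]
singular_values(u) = [1.08, 0.3]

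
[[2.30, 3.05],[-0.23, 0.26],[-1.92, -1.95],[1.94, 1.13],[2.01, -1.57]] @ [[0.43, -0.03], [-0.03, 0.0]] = [[0.90, -0.07], [-0.11, 0.01], [-0.77, 0.06], [0.80, -0.06], [0.91, -0.06]]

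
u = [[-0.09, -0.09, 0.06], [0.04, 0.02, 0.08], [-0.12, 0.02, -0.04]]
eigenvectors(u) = [[(0.65+0j), (0.65-0j), -0.28+0.00j], [(0.06-0.41j), 0.06+0.41j, 0.81+0.00j], [0.17+0.62j, (0.17-0.62j), 0.52+0.00j]]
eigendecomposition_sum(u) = [[-0.05+0.05j,  -0.04-0.01j,  (0.03+0.04j)], [0.03+0.03j,  -0.01+0.02j,  0.03-0.02j], [-0.06-0.03j,  (-0-0.04j),  (-0.03+0.04j)]] + [[(-0.05-0.05j), -0.04+0.01j, (0.03-0.04j)],[(0.03-0.03j), (-0.01-0.02j), (0.03+0.02j)],[(-0.06+0.03j), (-0+0.04j), -0.03-0.04j]] + [[0.00-0.00j, -0.01+0.00j, (-0.01-0j)], [(-0.01+0j), (0.04-0j), (0.02+0j)], [-0.01+0.00j, (0.02-0j), 0.02+0.00j]]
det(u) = 0.00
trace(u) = -0.11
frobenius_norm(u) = 0.21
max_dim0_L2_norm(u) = 0.16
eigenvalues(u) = [(-0.08+0.11j), (-0.08-0.11j), (0.06+0j)]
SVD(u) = [[-0.68, 0.71, 0.19],  [0.30, 0.51, -0.80],  [-0.67, -0.49, -0.56]] @ diag([0.1629511045821923, 0.12170362130387437, 0.05687852034790068]) @ [[0.94, 0.33, 0.06], [0.13, -0.52, 0.85], [0.31, -0.79, -0.53]]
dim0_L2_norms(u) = [0.16, 0.09, 0.11]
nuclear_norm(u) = 0.34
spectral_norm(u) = 0.16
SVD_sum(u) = [[-0.10, -0.04, -0.01], [0.05, 0.02, 0.0], [-0.1, -0.04, -0.01]] + [[0.01, -0.04, 0.07], [0.01, -0.03, 0.05], [-0.01, 0.03, -0.05]] + [[0.00,  -0.01,  -0.01], [-0.01,  0.04,  0.02], [-0.01,  0.03,  0.02]]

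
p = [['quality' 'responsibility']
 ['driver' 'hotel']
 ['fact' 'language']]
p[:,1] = ['responsibility', 'hotel', 'language']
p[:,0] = ['quality', 'driver', 'fact']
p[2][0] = 'fact'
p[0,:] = ['quality', 'responsibility']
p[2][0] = 'fact'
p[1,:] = ['driver', 'hotel']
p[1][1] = 'hotel'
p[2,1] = 'language'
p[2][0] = 'fact'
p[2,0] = 'fact'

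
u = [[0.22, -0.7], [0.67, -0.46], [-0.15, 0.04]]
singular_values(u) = [1.04, 0.37]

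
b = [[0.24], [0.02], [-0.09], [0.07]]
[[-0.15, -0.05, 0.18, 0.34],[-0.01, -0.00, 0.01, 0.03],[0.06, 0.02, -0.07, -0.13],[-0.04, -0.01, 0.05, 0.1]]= b@[[-0.64, -0.19, 0.74, 1.42]]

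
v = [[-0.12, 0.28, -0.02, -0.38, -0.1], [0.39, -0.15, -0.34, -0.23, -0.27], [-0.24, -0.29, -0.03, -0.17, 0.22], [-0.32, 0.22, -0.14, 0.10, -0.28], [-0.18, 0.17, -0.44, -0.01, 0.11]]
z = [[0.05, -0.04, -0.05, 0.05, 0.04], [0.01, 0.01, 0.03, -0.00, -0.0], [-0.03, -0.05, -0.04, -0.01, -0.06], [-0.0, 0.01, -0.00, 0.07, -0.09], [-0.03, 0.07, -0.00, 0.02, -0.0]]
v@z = [[0.00, -0.00, 0.02, -0.03, 0.03],[0.04, -0.02, -0.01, 0.00, 0.06],[-0.02, 0.02, 0.00, -0.02, 0.01],[-0.0, 0.00, 0.03, -0.01, -0.01],[0.0, 0.04, 0.03, -0.0, 0.02]]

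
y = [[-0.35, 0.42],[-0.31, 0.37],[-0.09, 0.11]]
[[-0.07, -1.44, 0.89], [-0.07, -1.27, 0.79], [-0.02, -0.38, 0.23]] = y @ [[-0.04, 1.27, -0.98], [-0.21, -2.37, 1.31]]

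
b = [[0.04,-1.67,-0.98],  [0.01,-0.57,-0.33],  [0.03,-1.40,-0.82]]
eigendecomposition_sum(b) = [[0.03, -1.67, -0.97], [0.01, -0.57, -0.33], [0.03, -1.4, -0.82]] + [[0.01, -0.00, -0.01], [-0.0, 0.0, 0.00], [0.0, -0.00, -0.00]] + [[0.0, 0.00, -0.00], [-0.00, -0.00, 0.0], [0.00, 0.0, -0.0]]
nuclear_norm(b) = 2.62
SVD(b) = [[-0.74, 0.49, -0.45], [-0.25, -0.83, -0.49], [-0.62, -0.25, 0.74]] @ diag([2.6111435605998214, 0.005270685152748082, 0.0012352392904291692]) @ [[-0.02,0.86,0.51],[0.74,0.35,-0.58],[-0.68,0.36,-0.64]]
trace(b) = -1.35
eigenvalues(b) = [-1.35, 0.01, -0.0]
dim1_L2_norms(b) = [1.94, 0.66, 1.62]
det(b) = 0.00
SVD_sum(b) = [[0.04, -1.67, -0.98], [0.01, -0.57, -0.33], [0.03, -1.4, -0.82]] + [[0.0, 0.0, -0.0], [-0.00, -0.00, 0.00], [-0.00, -0.0, 0.00]] + [[0.00,  -0.0,  0.00], [0.0,  -0.0,  0.00], [-0.0,  0.00,  -0.00]]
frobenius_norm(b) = 2.61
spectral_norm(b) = 2.61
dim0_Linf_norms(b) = [0.04, 1.67, 0.98]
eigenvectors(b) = [[0.74, 0.96, 0.52], [0.25, -0.12, -0.42], [0.62, 0.24, 0.74]]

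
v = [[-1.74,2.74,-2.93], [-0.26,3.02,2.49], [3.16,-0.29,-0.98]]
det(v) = 52.50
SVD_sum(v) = [[-2.22,2.86,-0.6], [-1.27,1.64,-0.35], [1.20,-1.54,0.33]] + [[0.0, -0.47, -2.25], [-0.01, 0.63, 2.99], [0.0, -0.21, -1.00]] + [[0.48, 0.35, -0.07], [1.02, 0.76, -0.16], [1.96, 1.46, -0.30]]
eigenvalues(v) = [(-1.58+3.56j), (-1.58-3.56j), (3.46+0j)]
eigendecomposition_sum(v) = [[(-0.99+1.54j), (0.78-0.38j), (-1.72-1.07j)], [-0.44-0.57j, 0.04+0.34j, 0.62-0.49j], [(1.51+0.59j), -0.47-0.61j, -0.63+1.68j]] + [[-0.99-1.54j, 0.78+0.38j, (-1.72+1.07j)], [-0.44+0.57j, (0.04-0.34j), (0.62+0.49j)], [(1.51-0.59j), (-0.47+0.61j), -0.63-1.68j]] + [[0.25+0.00j,(1.18+0j),(0.5-0j)], [(0.61+0j),2.94+0.00j,(1.25-0j)], [(0.13+0j),0.65+0.00j,(0.28-0j)]]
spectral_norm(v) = 4.67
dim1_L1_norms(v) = [7.41, 5.77, 4.43]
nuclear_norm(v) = 11.47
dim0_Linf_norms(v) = [3.16, 3.02, 2.93]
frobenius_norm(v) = 6.75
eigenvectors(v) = [[0.72+0.00j, 0.72-0.00j, 0.37+0.00j], [(-0.09+0.26j), (-0.09-0.26j), (0.91+0j)], [-0.13-0.62j, -0.13+0.62j, 0.20+0.00j]]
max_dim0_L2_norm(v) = 4.09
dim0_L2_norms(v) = [3.62, 4.09, 3.97]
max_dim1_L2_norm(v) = 4.37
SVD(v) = [[-0.79,  0.58,  0.21], [-0.45,  -0.77,  0.45], [0.42,  0.26,  0.87]] @ diag([4.667112518001409, 3.9618242742889827, 2.8390683619753005]) @ [[0.6,-0.78,0.16],[0.00,-0.21,-0.98],[0.80,0.59,-0.12]]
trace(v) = 0.30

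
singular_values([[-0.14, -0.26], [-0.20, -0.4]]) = [0.54, 0.01]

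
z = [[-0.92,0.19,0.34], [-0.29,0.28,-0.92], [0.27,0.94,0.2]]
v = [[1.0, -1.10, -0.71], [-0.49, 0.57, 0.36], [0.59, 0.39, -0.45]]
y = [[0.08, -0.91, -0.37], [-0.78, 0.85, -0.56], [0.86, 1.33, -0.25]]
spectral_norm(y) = 1.86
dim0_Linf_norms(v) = [1.0, 1.1, 0.71]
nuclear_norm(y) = 3.63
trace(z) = -0.44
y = z + v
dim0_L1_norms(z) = [1.48, 1.41, 1.46]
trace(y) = 0.68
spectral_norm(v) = 1.87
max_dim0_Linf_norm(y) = 1.33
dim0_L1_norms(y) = [1.72, 3.09, 1.18]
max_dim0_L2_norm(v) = 1.3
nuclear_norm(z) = 3.00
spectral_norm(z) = 1.01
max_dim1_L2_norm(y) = 1.6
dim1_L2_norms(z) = [1.0, 1.0, 1.0]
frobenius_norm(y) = 2.28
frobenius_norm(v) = 2.03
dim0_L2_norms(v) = [1.26, 1.3, 0.91]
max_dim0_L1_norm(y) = 3.09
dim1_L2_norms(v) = [1.65, 0.83, 0.84]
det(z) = -1.00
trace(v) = 1.12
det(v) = -0.01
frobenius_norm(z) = 1.73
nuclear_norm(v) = 2.66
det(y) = 1.31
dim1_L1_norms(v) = [2.81, 1.42, 1.43]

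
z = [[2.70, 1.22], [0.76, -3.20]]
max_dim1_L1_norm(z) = 3.96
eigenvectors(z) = [[0.99, -0.20], [0.12, 0.98]]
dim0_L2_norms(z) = [2.8, 3.42]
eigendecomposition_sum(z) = [[2.78, 0.56], [0.35, 0.07]] + [[-0.08, 0.66], [0.41, -3.27]]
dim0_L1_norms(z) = [3.46, 4.42]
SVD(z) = [[-0.51,0.86],[0.86,0.51]] @ diag([3.451393400021926, 2.771981889963405]) @ [[-0.21, -0.98], [0.98, -0.21]]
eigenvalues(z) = [2.85, -3.35]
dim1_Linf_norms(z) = [2.7, 3.2]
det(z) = -9.57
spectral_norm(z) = 3.45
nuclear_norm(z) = 6.22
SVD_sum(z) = [[0.37,1.72], [-0.62,-2.91]] + [[2.33, -0.50], [1.38, -0.29]]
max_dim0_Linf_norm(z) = 3.2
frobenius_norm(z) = 4.43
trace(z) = -0.50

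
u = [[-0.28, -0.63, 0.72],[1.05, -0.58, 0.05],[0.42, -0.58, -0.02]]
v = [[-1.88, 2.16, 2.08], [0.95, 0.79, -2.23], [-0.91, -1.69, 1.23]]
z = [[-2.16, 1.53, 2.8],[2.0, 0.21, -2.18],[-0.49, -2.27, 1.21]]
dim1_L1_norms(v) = [6.12, 3.97, 3.83]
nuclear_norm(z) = 7.85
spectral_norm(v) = 4.00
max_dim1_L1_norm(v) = 6.12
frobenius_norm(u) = 1.72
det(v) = 5.27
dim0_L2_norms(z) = [2.98, 2.75, 3.75]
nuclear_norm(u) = 2.59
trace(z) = -0.74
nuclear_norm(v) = 7.30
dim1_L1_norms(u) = [1.63, 1.68, 1.02]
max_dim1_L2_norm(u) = 1.2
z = v + u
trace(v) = 0.14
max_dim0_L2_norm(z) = 3.75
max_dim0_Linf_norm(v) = 2.23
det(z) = -4.35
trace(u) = -0.88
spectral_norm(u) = 1.39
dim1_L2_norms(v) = [3.54, 2.55, 2.28]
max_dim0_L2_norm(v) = 3.29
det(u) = -0.30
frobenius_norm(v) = 4.92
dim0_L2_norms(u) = [1.17, 1.03, 0.72]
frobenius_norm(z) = 5.52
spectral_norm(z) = 4.80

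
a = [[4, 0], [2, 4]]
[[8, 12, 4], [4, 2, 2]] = a@[[2, 3, 1], [0, -1, 0]]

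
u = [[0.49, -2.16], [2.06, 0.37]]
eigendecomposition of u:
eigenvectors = [[(0.72+0j),0.72-0.00j], [(0.02-0.7j),(0.02+0.7j)]]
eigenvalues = [(0.43+2.11j), (0.43-2.11j)]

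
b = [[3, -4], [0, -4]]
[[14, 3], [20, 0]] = b @ [[-2, 1], [-5, 0]]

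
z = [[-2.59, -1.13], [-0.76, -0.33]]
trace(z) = -2.92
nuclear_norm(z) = 2.95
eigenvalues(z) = [-2.92, 0.0]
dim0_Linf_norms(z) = [2.59, 1.13]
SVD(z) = [[-0.96,-0.28], [-0.28,0.96]] @ diag([2.944740746053086, 0.0013923127207361701]) @ [[0.92, 0.4], [-0.40, 0.92]]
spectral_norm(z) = 2.94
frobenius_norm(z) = 2.94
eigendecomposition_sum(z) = [[-2.59, -1.13], [-0.76, -0.33]] + [[0.0,-0.00], [-0.00,0.0]]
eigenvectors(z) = [[-0.96, 0.4], [-0.28, -0.92]]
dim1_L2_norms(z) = [2.83, 0.83]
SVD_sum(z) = [[-2.59, -1.13], [-0.76, -0.33]] + [[0.0, -0.00], [-0.00, 0.00]]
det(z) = -0.00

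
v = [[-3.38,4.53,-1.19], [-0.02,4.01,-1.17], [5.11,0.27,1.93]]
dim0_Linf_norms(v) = [5.11, 4.53, 1.93]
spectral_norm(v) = 7.53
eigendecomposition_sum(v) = [[-2.86+0.00j, 1.88-0.00j, -0.25+0.00j], [0.49-0.00j, (-0.32+0j), 0.04-0.00j], [2.98-0.00j, -1.96+0.00j, (0.26-0j)]] + [[-0.26+0.51j, (1.33-0.23j), -0.47+0.53j], [-0.26+0.96j, 2.17-0.87j, (-0.61+1.07j)], [1.06+1.39j, (1.11-3.96j), 0.84+1.99j]] + [[(-0.26-0.51j), (1.33+0.23j), -0.47-0.53j], [-0.26-0.96j, 2.17+0.87j, -0.61-1.07j], [1.06-1.39j, 1.11+3.96j, 0.84-1.99j]]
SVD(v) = [[-0.75, -0.23, 0.62], [-0.39, -0.60, -0.7], [0.53, -0.77, 0.36]] @ diag([7.527982641556167, 4.835546215866516, 0.8171108508936092]) @ [[0.7, -0.64, 0.32], [-0.65, -0.76, -0.1], [-0.31, 0.13, 0.94]]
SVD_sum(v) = [[-3.95, 3.62, -1.78], [-2.07, 1.89, -0.93], [2.8, -2.57, 1.27]] + [[0.72, 0.84, 0.12], [1.87, 2.19, 0.3], [2.40, 2.80, 0.39]] + [[-0.15, 0.07, 0.48], [0.17, -0.07, -0.54], [-0.09, 0.04, 0.28]]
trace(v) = 2.56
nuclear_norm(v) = 13.18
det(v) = -29.74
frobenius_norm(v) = 8.98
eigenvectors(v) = [[(-0.69+0j), -0.12-0.25j, -0.12+0.25j], [(0.12+0j), -0.29-0.38j, (-0.29+0.38j)], [0.72+0.00j, -0.84+0.00j, -0.84-0.00j]]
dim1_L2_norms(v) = [5.78, 4.18, 5.47]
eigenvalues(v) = [(-2.92+0j), (2.74+1.63j), (2.74-1.63j)]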